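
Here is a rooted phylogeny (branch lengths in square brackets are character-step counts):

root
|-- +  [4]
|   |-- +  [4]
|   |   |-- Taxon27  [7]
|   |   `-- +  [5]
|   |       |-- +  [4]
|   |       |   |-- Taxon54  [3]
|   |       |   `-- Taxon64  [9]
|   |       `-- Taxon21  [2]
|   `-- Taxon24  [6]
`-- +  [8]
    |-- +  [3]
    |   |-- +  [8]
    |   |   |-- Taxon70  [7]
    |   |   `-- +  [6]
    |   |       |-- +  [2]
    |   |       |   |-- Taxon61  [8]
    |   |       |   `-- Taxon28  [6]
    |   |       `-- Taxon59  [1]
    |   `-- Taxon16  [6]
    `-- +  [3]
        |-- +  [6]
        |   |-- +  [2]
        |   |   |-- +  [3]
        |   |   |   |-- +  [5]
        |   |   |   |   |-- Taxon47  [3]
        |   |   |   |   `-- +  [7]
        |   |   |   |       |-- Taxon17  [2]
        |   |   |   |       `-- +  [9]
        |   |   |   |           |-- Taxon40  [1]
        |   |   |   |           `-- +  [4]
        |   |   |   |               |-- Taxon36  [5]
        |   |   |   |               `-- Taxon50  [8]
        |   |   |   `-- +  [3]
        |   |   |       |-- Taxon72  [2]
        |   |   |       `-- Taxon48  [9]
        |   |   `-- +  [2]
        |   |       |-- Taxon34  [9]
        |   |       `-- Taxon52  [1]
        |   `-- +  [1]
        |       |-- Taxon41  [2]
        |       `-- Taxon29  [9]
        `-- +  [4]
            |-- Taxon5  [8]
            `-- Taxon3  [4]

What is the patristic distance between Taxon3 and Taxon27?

34

The path runs Taxon3 → … → MRCA → … → Taxon27; the MRCA is the root of the tree.
Branch lengths along that path: 4 + 4 + 3 + 8 + 4 + 4 + 7 = 34.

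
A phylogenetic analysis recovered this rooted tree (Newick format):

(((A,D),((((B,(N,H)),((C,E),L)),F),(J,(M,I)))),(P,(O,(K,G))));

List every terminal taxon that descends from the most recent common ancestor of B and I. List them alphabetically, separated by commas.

Tracing B: it sits inside (B,(N,H)).
Tracing I: it sits inside (M,I).
The smallest clade enclosing both is ((((B,(N,H)),((C,E),L)),F),(J,(M,I))); the answer is its 10 terminal taxa in alphabetical order.

B, C, E, F, H, I, J, L, M, N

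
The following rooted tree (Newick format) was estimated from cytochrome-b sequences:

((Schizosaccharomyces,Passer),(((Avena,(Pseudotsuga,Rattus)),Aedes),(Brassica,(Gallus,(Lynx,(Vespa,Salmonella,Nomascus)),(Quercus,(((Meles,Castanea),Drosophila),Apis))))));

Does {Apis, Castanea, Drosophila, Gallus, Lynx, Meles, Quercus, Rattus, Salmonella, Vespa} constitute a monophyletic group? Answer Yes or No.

The MRCA of the listed taxa subtends (((Avena,(Pseudotsuga,Rattus)),Aedes),(Brassica,(Gallus,(Lynx,(Vespa,Salmonella,Nomascus)),(Quercus,(((Meles,Castanea),Drosophila),Apis))))).
That clade also contains Aedes, Avena, Brassica, Nomascus, Pseudotsuga, which are not in the proposed group, so the group is not monophyletic.

No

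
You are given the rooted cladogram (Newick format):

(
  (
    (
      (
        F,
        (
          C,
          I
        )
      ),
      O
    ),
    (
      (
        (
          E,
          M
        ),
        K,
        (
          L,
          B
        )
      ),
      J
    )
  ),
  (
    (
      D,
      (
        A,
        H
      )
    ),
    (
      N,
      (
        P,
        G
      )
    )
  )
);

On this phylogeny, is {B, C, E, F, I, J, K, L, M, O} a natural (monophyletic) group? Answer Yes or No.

Yes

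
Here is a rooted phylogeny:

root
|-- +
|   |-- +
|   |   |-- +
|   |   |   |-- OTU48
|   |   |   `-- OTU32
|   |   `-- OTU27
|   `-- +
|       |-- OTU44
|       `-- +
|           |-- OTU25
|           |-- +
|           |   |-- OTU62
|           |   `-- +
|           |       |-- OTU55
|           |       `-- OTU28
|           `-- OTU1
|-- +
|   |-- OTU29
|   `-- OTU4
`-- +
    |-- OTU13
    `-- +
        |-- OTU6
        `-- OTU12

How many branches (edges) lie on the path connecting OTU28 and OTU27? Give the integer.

7

The MRCA of OTU28 and OTU27 is the node subtending (((OTU48,OTU32),OTU27),(OTU44,(OTU25,(OTU62,(OTU55,OTU28)),OTU1))).
From OTU28 up to that node: 5 branches. From OTU27 up to the same node: 2 branches. Total: 5 + 2 = 7.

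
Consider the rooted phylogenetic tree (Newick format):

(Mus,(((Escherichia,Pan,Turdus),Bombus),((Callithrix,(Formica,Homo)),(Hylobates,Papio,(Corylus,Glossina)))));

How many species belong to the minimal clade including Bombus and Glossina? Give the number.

11

The MRCA of Bombus and Glossina is the node subtending (((Escherichia,Pan,Turdus),Bombus),((Callithrix,(Formica,Homo)),(Hylobates,Papio,(Corylus,Glossina)))).
That clade contains 11 terminal taxa: Bombus, Callithrix, Corylus, Escherichia, Formica, Glossina, Homo, Hylobates, Pan, Papio, Turdus.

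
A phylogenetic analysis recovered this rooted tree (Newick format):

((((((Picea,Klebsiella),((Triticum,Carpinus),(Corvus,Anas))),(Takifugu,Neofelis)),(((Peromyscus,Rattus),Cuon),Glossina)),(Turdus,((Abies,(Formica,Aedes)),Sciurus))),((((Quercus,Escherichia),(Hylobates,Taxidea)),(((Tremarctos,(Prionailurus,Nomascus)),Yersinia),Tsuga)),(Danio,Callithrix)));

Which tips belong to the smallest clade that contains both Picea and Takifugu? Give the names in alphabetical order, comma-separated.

Tracing Picea: it sits inside (Picea,Klebsiella).
Tracing Takifugu: it sits inside (Takifugu,Neofelis).
The smallest clade enclosing both is (((Picea,Klebsiella),((Triticum,Carpinus),(Corvus,Anas))),(Takifugu,Neofelis)); the answer is its 8 terminal taxa in alphabetical order.

Anas, Carpinus, Corvus, Klebsiella, Neofelis, Picea, Takifugu, Triticum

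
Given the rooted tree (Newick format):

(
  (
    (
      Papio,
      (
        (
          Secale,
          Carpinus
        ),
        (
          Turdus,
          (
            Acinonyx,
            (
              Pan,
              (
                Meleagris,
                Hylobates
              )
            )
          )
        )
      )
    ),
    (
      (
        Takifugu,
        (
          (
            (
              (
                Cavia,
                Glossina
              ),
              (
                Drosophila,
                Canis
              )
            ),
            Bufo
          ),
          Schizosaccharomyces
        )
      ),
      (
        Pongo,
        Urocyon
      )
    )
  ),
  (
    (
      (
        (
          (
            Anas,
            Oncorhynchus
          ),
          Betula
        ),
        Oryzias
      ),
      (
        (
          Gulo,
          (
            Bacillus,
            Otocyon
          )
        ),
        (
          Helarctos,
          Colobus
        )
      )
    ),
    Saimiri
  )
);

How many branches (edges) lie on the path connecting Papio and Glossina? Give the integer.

9

The MRCA of Papio and Glossina is the node subtending ((Papio,((Secale,Carpinus),(Turdus,(Acinonyx,(Pan,(Meleagris,Hylobates)))))),((Takifugu,((((Cavia,Glossina),(Drosophila,Canis)),Bufo),Schizosaccharomyces)),(Pongo,Urocyon))).
From Papio up to that node: 2 branches. From Glossina up to the same node: 7 branches. Total: 2 + 7 = 9.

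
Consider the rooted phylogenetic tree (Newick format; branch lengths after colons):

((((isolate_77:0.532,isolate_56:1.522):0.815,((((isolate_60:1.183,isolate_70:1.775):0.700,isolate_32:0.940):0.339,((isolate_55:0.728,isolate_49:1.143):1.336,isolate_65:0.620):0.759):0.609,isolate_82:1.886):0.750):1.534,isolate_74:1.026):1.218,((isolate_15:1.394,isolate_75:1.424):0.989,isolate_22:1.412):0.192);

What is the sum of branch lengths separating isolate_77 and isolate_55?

The path runs isolate_77 → … → MRCA → … → isolate_55; the MRCA is the node subtending ((isolate_77,isolate_56),((((isolate_60,isolate_70),isolate_32),((isolate_55,isolate_49),isolate_65)),isolate_82)).
Branch lengths along that path: 0.532 + 0.815 + 0.750 + 0.609 + 0.759 + 1.336 + 0.728 = 5.529.

5.529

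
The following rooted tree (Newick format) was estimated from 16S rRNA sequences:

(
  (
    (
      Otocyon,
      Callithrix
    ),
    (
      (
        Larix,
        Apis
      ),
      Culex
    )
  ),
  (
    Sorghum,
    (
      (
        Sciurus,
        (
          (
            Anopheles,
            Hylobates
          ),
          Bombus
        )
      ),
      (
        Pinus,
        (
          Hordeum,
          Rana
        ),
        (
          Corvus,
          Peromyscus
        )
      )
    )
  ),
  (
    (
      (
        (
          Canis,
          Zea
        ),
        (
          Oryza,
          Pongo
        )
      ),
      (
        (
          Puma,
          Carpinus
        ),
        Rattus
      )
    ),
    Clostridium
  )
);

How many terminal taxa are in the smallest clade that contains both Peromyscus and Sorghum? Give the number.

The MRCA of Peromyscus and Sorghum is the node subtending (Sorghum,((Sciurus,((Anopheles,Hylobates),Bombus)),(Pinus,(Hordeum,Rana),(Corvus,Peromyscus)))).
That clade contains 10 terminal taxa: Anopheles, Bombus, Corvus, Hordeum, Hylobates, Peromyscus, Pinus, Rana, Sciurus, Sorghum.

10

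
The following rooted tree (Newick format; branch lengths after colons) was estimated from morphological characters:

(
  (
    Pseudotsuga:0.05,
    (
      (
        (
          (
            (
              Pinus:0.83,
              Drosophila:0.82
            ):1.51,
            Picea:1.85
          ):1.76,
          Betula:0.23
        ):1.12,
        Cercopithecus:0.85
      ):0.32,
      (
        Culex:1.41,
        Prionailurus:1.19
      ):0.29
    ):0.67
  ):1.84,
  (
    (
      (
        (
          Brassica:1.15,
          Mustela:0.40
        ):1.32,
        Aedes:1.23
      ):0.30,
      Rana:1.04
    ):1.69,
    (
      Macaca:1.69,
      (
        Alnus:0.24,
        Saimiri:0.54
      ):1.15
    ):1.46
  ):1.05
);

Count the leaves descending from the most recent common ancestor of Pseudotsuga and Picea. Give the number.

8

The MRCA of Pseudotsuga and Picea is the node subtending (Pseudotsuga,(((((Pinus,Drosophila),Picea),Betula),Cercopithecus),(Culex,Prionailurus))).
That clade contains 8 terminal taxa: Betula, Cercopithecus, Culex, Drosophila, Picea, Pinus, Prionailurus, Pseudotsuga.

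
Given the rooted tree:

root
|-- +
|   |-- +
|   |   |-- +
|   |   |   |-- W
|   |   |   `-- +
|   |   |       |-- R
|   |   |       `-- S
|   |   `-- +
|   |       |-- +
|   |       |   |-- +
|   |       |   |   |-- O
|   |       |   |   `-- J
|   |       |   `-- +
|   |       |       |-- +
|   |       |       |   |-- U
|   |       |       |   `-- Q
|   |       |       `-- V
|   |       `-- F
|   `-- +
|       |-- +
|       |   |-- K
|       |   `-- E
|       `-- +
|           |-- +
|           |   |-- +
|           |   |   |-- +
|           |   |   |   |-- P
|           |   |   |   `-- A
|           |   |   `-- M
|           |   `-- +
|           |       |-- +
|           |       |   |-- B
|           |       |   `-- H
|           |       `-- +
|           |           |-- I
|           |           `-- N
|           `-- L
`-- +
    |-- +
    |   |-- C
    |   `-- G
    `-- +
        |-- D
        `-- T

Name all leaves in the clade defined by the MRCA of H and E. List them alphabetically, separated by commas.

A, B, E, H, I, K, L, M, N, P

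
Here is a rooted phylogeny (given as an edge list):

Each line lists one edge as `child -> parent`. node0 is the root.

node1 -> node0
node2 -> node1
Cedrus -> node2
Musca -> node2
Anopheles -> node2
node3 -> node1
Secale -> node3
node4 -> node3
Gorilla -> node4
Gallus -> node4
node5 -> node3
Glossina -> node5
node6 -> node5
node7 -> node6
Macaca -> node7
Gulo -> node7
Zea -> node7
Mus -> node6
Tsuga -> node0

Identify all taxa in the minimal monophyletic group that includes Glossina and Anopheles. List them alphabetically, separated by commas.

Tracing Glossina: it sits inside (Glossina,((Macaca,Gulo,Zea),Mus)).
Tracing Anopheles: it sits inside (Cedrus,Musca,Anopheles).
The smallest clade enclosing both is ((Cedrus,Musca,Anopheles),(Secale,(Gorilla,Gallus),(Glossina,((Macaca,Gulo,Zea),Mus)))); the answer is its 11 terminal taxa in alphabetical order.

Anopheles, Cedrus, Gallus, Glossina, Gorilla, Gulo, Macaca, Mus, Musca, Secale, Zea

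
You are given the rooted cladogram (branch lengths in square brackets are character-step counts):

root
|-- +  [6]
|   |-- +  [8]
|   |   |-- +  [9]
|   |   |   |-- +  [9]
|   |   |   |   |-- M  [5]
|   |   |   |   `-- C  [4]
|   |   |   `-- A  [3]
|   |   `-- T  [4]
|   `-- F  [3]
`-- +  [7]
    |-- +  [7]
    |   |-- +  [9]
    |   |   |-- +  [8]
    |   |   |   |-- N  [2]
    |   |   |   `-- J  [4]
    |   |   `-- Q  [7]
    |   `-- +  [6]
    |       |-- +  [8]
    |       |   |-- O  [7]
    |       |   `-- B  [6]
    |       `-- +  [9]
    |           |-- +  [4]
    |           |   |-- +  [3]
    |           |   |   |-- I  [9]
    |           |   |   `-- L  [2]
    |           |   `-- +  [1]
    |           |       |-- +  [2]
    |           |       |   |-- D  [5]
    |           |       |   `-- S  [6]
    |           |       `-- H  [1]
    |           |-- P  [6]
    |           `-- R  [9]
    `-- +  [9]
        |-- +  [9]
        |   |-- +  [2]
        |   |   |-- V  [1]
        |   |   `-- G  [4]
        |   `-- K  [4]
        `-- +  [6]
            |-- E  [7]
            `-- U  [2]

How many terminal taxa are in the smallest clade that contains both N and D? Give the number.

12

The MRCA of N and D is the node subtending (((N,J),Q),((O,B),(((I,L),((D,S),H)),P,R))).
That clade contains 12 terminal taxa: B, D, H, I, J, L, N, O, P, Q, R, S.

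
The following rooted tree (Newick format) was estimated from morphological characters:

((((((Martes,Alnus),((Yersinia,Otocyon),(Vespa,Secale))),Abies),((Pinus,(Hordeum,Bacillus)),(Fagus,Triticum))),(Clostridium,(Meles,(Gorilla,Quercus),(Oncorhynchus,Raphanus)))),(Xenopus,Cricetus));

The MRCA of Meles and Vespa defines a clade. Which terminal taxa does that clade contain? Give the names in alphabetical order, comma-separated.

Abies, Alnus, Bacillus, Clostridium, Fagus, Gorilla, Hordeum, Martes, Meles, Oncorhynchus, Otocyon, Pinus, Quercus, Raphanus, Secale, Triticum, Vespa, Yersinia

Tracing Meles: it sits inside (Meles,(Gorilla,Quercus),(Oncorhynchus,Raphanus)).
Tracing Vespa: it sits inside (Vespa,Secale).
The smallest clade enclosing both is (((((Martes,Alnus),((Yersinia,Otocyon),(Vespa,Secale))),Abies),((Pinus,(Hordeum,Bacillus)),(Fagus,Triticum))),(Clostridium,(Meles,(Gorilla,Quercus),(Oncorhynchus,Raphanus)))); the answer is its 18 terminal taxa in alphabetical order.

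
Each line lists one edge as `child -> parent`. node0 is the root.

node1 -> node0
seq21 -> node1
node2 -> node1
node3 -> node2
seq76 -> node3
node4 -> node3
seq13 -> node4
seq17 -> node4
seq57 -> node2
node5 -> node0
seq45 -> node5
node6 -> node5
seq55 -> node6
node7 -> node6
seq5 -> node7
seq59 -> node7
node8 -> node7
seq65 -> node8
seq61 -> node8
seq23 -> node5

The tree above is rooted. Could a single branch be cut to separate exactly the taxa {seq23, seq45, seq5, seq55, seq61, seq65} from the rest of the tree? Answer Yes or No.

No

The MRCA of the listed taxa subtends (seq45,(seq55,(seq5,seq59,(seq65,seq61))),seq23).
That clade also contains seq59, which is not in the proposed group, so the group is not monophyletic.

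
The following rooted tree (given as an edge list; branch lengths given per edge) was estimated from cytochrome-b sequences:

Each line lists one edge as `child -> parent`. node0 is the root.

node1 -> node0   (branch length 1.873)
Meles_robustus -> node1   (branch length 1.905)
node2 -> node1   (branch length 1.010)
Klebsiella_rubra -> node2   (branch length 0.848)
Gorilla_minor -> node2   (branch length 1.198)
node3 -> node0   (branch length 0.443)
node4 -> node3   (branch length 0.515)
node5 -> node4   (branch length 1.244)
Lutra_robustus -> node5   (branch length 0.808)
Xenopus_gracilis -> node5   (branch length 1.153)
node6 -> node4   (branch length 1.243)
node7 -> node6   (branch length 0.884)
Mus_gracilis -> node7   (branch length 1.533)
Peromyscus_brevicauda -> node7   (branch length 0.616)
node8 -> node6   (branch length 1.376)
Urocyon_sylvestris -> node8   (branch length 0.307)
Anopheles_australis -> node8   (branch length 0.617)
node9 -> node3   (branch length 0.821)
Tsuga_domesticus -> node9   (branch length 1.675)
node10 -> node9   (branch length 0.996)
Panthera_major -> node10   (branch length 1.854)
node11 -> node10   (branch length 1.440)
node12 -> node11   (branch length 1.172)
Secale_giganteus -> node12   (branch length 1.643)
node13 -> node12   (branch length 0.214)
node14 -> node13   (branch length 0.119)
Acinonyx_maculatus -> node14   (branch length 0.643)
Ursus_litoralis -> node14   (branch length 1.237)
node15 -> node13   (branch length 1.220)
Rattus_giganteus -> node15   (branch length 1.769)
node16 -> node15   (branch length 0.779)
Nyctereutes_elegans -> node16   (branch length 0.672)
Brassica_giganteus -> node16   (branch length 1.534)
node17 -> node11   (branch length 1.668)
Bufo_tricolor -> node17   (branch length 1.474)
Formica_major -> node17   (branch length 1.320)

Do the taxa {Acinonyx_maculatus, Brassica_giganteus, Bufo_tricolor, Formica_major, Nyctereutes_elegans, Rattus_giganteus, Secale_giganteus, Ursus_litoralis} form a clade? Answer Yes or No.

The most recent common ancestor of these taxa subtends ((Secale_giganteus,((Acinonyx_maculatus,Ursus_litoralis),(Rattus_giganteus,(Nyctereutes_elegans,Brassica_giganteus)))),(Bufo_tricolor,Formica_major)).
That clade has exactly 8 tips — every listed taxon and nothing else — so the group is monophyletic.

Yes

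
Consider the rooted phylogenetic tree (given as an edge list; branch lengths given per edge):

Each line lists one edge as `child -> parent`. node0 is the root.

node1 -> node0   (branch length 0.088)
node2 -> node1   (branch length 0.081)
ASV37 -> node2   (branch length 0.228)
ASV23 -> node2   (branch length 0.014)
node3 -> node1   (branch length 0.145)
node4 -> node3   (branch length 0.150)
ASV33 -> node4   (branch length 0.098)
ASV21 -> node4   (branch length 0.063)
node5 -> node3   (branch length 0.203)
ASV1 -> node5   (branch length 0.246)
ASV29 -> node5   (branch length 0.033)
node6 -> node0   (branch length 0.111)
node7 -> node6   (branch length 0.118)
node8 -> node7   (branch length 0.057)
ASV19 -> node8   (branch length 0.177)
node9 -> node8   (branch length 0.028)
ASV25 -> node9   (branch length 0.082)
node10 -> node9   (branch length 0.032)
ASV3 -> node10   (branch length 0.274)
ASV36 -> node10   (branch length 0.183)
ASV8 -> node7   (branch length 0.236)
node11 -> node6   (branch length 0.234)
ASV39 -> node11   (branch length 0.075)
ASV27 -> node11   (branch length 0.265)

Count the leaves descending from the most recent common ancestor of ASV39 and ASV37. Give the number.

The MRCA of ASV39 and ASV37 is the root, so the clade is the entire tree.
That clade contains 13 terminal taxa: ASV1, ASV19, ASV21, ASV23, ASV25, ASV27, ASV29, ASV3, ASV33, ASV36, ASV37, ASV39, ASV8.

13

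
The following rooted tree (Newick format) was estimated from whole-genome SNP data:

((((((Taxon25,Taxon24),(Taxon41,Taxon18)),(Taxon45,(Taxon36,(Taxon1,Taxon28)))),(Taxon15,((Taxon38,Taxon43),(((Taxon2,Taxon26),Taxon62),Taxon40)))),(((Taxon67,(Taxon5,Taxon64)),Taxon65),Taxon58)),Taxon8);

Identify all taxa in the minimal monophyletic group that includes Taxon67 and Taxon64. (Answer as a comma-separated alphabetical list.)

Taxon5, Taxon64, Taxon67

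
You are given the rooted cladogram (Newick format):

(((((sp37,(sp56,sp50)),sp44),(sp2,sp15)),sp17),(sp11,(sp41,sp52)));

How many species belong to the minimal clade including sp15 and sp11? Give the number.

10

The MRCA of sp15 and sp11 is the root, so the clade is the entire tree.
That clade contains 10 terminal taxa: sp11, sp15, sp17, sp2, sp37, sp41, sp44, sp50, sp52, sp56.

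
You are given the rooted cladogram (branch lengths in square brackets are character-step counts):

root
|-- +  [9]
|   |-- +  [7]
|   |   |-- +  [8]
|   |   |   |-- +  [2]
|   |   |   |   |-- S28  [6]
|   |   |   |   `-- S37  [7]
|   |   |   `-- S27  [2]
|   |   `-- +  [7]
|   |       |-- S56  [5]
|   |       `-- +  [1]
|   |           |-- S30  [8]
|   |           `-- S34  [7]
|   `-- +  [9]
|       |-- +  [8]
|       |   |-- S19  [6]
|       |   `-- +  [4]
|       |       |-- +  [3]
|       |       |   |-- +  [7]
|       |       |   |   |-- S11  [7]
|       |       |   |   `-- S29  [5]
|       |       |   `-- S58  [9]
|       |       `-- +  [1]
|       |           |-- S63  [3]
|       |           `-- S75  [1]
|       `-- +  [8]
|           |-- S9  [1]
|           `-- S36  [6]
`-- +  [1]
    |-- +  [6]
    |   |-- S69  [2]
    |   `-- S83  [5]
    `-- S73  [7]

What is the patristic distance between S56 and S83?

The path runs S56 → … → MRCA → … → S83; the MRCA is the root of the tree.
Branch lengths along that path: 5 + 7 + 7 + 9 + 1 + 6 + 5 = 40.

40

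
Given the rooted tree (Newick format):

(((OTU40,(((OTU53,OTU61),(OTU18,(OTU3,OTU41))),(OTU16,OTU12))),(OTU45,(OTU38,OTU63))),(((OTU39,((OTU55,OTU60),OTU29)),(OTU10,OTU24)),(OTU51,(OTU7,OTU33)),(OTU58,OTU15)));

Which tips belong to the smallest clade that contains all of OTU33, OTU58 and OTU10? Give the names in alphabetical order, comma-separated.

Tracing OTU33: it sits inside (OTU7,OTU33).
Tracing OTU58: it sits inside (OTU58,OTU15).
Tracing OTU10: it sits inside (OTU10,OTU24).
The smallest clade enclosing all 3 is (((OTU39,((OTU55,OTU60),OTU29)),(OTU10,OTU24)),(OTU51,(OTU7,OTU33)),(OTU58,OTU15)); the answer is its 11 terminal taxa in alphabetical order.

OTU10, OTU15, OTU24, OTU29, OTU33, OTU39, OTU51, OTU55, OTU58, OTU60, OTU7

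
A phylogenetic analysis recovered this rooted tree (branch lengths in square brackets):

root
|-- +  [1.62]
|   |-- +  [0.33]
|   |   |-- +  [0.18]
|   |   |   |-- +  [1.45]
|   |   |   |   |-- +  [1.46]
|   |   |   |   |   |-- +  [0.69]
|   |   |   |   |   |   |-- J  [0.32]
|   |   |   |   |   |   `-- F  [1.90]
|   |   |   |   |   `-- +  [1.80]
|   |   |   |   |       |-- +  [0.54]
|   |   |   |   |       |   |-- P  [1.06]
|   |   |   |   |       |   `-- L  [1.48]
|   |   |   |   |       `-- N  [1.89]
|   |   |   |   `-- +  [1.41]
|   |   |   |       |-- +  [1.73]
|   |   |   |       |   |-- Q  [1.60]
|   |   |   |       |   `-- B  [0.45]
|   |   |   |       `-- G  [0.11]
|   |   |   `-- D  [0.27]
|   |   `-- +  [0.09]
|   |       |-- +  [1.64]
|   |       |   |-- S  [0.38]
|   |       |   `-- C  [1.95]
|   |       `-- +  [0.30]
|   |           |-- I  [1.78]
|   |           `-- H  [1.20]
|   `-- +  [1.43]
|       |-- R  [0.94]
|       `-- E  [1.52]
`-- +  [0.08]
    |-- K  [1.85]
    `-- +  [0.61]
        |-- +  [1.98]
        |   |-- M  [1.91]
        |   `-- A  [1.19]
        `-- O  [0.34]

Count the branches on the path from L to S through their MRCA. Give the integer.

The MRCA of L and S is the node subtending (((((J,F),((P,L),N)),((Q,B),G)),D),((S,C),(I,H))).
From L up to that node: 6 branches. From S up to the same node: 3 branches. Total: 6 + 3 = 9.

9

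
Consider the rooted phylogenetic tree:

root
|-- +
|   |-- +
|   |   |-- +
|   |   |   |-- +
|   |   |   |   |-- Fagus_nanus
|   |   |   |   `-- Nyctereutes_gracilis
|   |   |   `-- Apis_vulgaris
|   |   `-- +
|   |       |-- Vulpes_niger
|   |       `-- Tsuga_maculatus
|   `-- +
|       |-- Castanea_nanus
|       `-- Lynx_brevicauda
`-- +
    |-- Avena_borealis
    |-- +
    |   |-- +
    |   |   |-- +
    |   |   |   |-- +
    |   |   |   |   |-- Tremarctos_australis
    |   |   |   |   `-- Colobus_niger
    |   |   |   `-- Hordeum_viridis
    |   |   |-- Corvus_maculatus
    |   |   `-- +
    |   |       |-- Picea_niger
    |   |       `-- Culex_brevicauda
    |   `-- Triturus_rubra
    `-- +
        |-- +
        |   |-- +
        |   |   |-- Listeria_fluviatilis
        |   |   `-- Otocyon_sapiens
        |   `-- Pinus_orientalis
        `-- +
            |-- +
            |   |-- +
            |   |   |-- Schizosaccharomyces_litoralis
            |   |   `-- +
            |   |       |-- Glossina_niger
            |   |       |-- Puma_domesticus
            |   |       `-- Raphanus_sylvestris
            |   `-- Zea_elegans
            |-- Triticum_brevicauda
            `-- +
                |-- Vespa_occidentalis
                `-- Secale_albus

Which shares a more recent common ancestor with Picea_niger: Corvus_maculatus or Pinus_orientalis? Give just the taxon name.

The MRCA of Picea_niger and Corvus_maculatus subtends (((Tremarctos_australis,Colobus_niger),Hordeum_viridis),Corvus_maculatus,(Picea_niger,Culex_brevicauda)) (6 taxa).
The MRCA of Picea_niger and Pinus_orientalis subtends (Avena_borealis,((((Tremarctos_australis,Colobus_niger),Hordeum_viridis),Corvus_maculatus,(Picea_niger,Culex_brevicauda)),Triturus_rubra),(((Listeria_fluviatilis,Otocyon_sapiens),Pinus_orientalis),(((Schizosaccharomyces_litoralis,(Glossina_niger,Puma_domesticus,Raphanus_sylvestris)),Zea_elegans),Triticum_brevicauda,(Vespa_occidentalis,Secale_albus)))) (19 taxa).
The first is nested inside the second, so Picea_niger shares a more recent common ancestor with Corvus_maculatus.

Corvus_maculatus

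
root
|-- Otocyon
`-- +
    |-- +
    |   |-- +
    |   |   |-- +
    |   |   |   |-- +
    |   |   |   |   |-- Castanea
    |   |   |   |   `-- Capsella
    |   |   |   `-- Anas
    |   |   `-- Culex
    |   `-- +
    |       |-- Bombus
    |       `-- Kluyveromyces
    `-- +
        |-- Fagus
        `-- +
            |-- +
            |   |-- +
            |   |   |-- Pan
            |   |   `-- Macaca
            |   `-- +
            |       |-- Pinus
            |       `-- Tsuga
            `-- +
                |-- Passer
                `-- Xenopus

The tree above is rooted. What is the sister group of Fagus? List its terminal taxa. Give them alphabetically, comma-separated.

Macaca, Pan, Passer, Pinus, Tsuga, Xenopus

Fagus attaches to the tree at the node subtending (Fagus,(((Pan,Macaca),(Pinus,Tsuga)),(Passer,Xenopus))).
The other lineage descending from that same node — the sister group — is (((Pan,Macaca),(Pinus,Tsuga)),(Passer,Xenopus)); its 6 tips in alphabetical order are the answer.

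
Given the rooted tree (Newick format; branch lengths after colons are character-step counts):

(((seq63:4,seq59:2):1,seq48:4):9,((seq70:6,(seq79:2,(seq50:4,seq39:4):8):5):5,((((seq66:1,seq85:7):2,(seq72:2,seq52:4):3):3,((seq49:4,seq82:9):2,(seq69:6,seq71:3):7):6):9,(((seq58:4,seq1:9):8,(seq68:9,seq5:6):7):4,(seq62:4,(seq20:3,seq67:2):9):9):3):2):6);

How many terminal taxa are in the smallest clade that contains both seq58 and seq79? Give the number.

19

The MRCA of seq58 and seq79 is the node subtending ((seq70,(seq79,(seq50,seq39))),((((seq66,seq85),(seq72,seq52)),((seq49,seq82),(seq69,seq71))),(((seq58,seq1),(seq68,seq5)),(seq62,(seq20,seq67))))).
That clade contains 19 terminal taxa: seq1, seq20, seq39, seq49, seq5, seq50, seq52, seq58, seq62, seq66, seq67, seq68, seq69, seq70, seq71, seq72, seq79, seq82, seq85.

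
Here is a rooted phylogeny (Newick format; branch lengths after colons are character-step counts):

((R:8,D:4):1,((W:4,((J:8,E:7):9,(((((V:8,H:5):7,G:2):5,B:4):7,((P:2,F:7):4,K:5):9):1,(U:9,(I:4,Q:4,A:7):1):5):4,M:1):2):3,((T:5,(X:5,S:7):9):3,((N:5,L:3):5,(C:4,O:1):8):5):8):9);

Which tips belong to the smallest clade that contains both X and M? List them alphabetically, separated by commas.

A, B, C, E, F, G, H, I, J, K, L, M, N, O, P, Q, S, T, U, V, W, X

Tracing X: it sits inside (X,S).
Tracing M: it sits inside ((J,E),(((((V,H),G),B),((P,F),K)),(U,(I,Q,A))),M).
The smallest clade enclosing both is ((W,((J,E),(((((V,H),G),B),((P,F),K)),(U,(I,Q,A))),M)),((T,(X,S)),((N,L),(C,O)))); the answer is its 22 terminal taxa in alphabetical order.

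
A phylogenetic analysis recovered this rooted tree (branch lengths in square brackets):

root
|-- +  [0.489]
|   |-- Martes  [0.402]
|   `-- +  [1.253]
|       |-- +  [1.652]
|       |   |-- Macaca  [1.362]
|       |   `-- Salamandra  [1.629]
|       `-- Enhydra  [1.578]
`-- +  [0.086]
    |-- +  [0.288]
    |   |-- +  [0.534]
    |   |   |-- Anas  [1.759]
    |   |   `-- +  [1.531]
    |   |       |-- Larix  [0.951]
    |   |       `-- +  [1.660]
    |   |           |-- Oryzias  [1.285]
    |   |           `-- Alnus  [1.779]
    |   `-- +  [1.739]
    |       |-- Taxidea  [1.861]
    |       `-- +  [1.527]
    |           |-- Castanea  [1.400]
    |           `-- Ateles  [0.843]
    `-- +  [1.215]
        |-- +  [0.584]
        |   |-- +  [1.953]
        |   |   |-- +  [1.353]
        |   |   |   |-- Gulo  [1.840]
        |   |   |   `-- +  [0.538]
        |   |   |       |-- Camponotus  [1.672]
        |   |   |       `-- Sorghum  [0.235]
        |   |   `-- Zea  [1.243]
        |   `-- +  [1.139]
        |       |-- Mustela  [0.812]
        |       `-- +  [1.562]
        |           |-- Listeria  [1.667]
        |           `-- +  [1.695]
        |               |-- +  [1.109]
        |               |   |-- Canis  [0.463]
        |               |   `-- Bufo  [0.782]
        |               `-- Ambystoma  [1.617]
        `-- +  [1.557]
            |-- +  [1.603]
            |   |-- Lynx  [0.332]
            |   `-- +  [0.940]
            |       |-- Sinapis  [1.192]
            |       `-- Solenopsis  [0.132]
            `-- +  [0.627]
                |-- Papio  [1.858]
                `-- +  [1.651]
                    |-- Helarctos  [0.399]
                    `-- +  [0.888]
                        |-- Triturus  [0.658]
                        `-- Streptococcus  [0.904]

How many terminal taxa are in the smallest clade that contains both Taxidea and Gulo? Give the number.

The MRCA of Taxidea and Gulo is the node subtending (((Anas,(Larix,(Oryzias,Alnus))),(Taxidea,(Castanea,Ateles))),((((Gulo,(Camponotus,Sorghum)),Zea),(Mustela,(Listeria,((Canis,Bufo),Ambystoma)))),((Lynx,(Sinapis,Solenopsis)),(Papio,(Helarctos,(Triturus,Streptococcus)))))).
That clade contains 23 terminal taxa: Alnus, Ambystoma, Anas, Ateles, Bufo, Camponotus, Canis, Castanea, Gulo, Helarctos, Larix, Listeria, Lynx, Mustela, Oryzias, Papio, Sinapis, Solenopsis, Sorghum, Streptococcus, Taxidea, Triturus, Zea.

23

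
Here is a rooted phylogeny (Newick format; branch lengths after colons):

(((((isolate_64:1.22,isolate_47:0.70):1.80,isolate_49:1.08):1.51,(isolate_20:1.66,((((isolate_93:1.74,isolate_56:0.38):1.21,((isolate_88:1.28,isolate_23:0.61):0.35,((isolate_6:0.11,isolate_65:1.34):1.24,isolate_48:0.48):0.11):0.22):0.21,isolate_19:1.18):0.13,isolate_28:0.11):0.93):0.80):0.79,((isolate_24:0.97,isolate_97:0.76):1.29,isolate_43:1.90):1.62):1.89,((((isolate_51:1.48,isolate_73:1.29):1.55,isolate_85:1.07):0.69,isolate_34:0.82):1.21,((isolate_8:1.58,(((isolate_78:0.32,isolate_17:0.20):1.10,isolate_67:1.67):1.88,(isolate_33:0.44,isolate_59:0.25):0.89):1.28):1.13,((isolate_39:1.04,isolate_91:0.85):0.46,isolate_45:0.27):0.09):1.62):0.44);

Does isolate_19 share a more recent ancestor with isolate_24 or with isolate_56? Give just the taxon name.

The MRCA of isolate_19 and isolate_56 subtends (((isolate_93,isolate_56),((isolate_88,isolate_23),((isolate_6,isolate_65),isolate_48))),isolate_19) (8 taxa).
The MRCA of isolate_19 and isolate_24 subtends ((((isolate_64,isolate_47),isolate_49),(isolate_20,((((isolate_93,isolate_56),((isolate_88,isolate_23),((isolate_6,isolate_65),isolate_48))),isolate_19),isolate_28))),((isolate_24,isolate_97),isolate_43)) (16 taxa).
The first is nested inside the second, so isolate_19 shares a more recent common ancestor with isolate_56.

isolate_56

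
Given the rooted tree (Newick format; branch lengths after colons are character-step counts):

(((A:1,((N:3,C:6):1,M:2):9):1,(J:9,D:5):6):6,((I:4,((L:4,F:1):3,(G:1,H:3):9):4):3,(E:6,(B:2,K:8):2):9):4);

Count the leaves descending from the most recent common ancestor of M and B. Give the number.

The MRCA of M and B is the root, so the clade is the entire tree.
That clade contains 14 terminal taxa: A, B, C, D, E, F, G, H, I, J, K, L, M, N.

14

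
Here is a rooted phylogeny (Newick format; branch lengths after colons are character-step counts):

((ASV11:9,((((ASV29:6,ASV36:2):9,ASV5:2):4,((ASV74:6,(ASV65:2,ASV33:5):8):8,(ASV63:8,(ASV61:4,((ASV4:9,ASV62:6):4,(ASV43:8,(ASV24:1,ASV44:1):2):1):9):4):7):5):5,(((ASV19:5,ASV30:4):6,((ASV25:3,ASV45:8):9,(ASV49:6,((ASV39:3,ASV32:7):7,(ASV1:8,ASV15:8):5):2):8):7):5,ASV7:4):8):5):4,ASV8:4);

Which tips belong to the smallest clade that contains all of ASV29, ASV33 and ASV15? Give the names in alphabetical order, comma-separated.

Tracing ASV29: it sits inside (ASV29,ASV36).
Tracing ASV33: it sits inside (ASV65,ASV33).
Tracing ASV15: it sits inside (ASV1,ASV15).
The smallest clade enclosing all 3 is ((((ASV29,ASV36),ASV5),((ASV74,(ASV65,ASV33)),(ASV63,(ASV61,((ASV4,ASV62),(ASV43,(ASV24,ASV44))))))),(((ASV19,ASV30),((ASV25,ASV45),(ASV49,((ASV39,ASV32),(ASV1,ASV15))))),ASV7)); the answer is its 23 terminal taxa in alphabetical order.

ASV1, ASV15, ASV19, ASV24, ASV25, ASV29, ASV30, ASV32, ASV33, ASV36, ASV39, ASV4, ASV43, ASV44, ASV45, ASV49, ASV5, ASV61, ASV62, ASV63, ASV65, ASV7, ASV74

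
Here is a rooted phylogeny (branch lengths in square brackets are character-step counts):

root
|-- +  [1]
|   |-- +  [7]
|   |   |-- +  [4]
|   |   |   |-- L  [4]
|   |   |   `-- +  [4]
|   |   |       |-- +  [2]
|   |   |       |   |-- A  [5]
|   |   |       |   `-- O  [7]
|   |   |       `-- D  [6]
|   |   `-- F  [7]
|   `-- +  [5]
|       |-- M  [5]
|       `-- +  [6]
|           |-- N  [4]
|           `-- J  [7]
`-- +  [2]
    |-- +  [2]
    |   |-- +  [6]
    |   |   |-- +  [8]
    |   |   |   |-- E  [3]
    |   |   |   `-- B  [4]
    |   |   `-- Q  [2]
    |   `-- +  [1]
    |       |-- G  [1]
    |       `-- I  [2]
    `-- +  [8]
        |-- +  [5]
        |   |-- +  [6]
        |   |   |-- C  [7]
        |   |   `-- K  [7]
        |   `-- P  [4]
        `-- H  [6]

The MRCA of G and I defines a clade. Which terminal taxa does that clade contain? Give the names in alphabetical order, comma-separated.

G, I

Tracing G: it sits inside (G,I).
Tracing I: it sits inside (G,I).
The smallest clade enclosing both is (G,I); the answer is its 2 terminal taxa in alphabetical order.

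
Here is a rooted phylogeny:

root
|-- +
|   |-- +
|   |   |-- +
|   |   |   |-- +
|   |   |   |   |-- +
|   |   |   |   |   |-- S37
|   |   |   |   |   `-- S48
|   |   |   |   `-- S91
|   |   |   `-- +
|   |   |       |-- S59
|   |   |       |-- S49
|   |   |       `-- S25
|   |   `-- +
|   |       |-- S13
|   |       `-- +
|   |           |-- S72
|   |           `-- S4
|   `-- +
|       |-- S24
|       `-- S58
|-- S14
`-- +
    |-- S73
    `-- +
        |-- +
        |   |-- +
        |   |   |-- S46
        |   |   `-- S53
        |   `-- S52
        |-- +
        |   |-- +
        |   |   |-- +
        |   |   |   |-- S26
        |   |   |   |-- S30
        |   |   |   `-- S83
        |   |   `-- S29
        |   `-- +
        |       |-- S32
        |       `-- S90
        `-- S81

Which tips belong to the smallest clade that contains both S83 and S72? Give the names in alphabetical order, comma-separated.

Tracing S83: it sits inside (S26,S30,S83).
Tracing S72: it sits inside (S72,S4).
The smallest clade enclosing both is the whole tree (their MRCA is the root), so the answer is all 23 tips in alphabetical order.

S13, S14, S24, S25, S26, S29, S30, S32, S37, S4, S46, S48, S49, S52, S53, S58, S59, S72, S73, S81, S83, S90, S91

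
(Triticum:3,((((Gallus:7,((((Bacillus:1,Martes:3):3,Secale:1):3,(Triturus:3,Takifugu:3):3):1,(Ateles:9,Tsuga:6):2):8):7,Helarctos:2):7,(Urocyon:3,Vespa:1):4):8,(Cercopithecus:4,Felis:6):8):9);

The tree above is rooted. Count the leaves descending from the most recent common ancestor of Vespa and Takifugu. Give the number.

11

The MRCA of Vespa and Takifugu is the node subtending (((Gallus,((((Bacillus,Martes),Secale),(Triturus,Takifugu)),(Ateles,Tsuga))),Helarctos),(Urocyon,Vespa)).
That clade contains 11 terminal taxa: Ateles, Bacillus, Gallus, Helarctos, Martes, Secale, Takifugu, Triturus, Tsuga, Urocyon, Vespa.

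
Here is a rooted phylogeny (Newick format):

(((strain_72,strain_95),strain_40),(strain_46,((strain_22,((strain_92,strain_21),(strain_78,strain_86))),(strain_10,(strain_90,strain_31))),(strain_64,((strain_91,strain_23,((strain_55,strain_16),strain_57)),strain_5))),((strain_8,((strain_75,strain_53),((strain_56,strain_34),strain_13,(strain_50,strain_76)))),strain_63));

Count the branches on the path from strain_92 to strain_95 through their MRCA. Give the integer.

9

The MRCA of strain_92 and strain_95 is the root of the tree.
From strain_92 up to that node: 6 branches. From strain_95 up to the same node: 3 branches. Total: 6 + 3 = 9.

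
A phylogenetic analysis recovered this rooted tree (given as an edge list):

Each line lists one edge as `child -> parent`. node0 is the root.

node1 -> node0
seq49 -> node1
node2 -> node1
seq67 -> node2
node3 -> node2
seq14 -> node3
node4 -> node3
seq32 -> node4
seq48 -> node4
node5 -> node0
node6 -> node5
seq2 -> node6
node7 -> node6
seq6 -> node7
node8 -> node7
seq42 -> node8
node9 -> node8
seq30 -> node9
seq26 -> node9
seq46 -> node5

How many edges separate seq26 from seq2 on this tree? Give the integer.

5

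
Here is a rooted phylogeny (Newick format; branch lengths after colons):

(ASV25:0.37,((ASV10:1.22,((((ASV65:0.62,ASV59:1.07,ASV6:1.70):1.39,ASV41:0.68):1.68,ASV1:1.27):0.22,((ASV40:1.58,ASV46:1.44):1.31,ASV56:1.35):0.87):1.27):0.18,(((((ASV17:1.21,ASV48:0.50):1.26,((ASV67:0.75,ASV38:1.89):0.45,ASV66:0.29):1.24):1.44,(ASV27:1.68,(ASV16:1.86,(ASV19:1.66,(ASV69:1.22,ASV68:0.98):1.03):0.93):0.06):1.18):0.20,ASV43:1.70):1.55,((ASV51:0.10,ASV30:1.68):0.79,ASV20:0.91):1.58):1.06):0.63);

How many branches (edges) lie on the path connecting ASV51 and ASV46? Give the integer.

9

The MRCA of ASV51 and ASV46 is the node subtending ((ASV10,((((ASV65,ASV59,ASV6),ASV41),ASV1),((ASV40,ASV46),ASV56))),(((((ASV17,ASV48),((ASV67,ASV38),ASV66)),(ASV27,(ASV16,(ASV19,(ASV69,ASV68))))),ASV43),((ASV51,ASV30),ASV20))).
From ASV51 up to that node: 4 branches. From ASV46 up to the same node: 5 branches. Total: 4 + 5 = 9.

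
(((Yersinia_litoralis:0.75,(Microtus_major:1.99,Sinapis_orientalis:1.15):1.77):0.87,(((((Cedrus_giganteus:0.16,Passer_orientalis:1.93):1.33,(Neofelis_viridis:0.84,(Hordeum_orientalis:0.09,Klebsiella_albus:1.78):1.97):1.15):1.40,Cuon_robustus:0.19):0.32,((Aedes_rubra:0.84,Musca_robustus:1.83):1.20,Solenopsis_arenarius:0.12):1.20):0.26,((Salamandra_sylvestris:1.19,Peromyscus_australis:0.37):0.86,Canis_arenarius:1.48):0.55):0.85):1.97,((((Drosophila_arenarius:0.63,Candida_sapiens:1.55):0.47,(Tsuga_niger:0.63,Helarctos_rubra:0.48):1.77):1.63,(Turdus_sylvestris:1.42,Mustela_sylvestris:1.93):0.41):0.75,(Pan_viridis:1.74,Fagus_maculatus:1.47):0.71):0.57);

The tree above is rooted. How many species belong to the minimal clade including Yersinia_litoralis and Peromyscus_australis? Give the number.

15

The MRCA of Yersinia_litoralis and Peromyscus_australis is the node subtending ((Yersinia_litoralis,(Microtus_major,Sinapis_orientalis)),(((((Cedrus_giganteus,Passer_orientalis),(Neofelis_viridis,(Hordeum_orientalis,Klebsiella_albus))),Cuon_robustus),((Aedes_rubra,Musca_robustus),Solenopsis_arenarius)),((Salamandra_sylvestris,Peromyscus_australis),Canis_arenarius))).
That clade contains 15 terminal taxa: Aedes_rubra, Canis_arenarius, Cedrus_giganteus, Cuon_robustus, Hordeum_orientalis, Klebsiella_albus, Microtus_major, Musca_robustus, Neofelis_viridis, Passer_orientalis, Peromyscus_australis, Salamandra_sylvestris, Sinapis_orientalis, Solenopsis_arenarius, Yersinia_litoralis.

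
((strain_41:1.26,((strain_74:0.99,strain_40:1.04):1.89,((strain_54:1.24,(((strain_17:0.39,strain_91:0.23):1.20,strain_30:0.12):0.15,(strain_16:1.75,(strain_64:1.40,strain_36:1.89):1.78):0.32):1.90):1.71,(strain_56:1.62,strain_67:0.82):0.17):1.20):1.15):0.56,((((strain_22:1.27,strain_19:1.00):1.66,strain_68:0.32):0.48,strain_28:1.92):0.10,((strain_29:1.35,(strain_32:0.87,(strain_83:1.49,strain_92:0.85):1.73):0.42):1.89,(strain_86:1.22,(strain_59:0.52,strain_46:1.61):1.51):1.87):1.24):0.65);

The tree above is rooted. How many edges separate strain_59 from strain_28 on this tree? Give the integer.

6

The MRCA of strain_59 and strain_28 is the node subtending ((((strain_22,strain_19),strain_68),strain_28),((strain_29,(strain_32,(strain_83,strain_92))),(strain_86,(strain_59,strain_46)))).
From strain_59 up to that node: 4 branches. From strain_28 up to the same node: 2 branches. Total: 4 + 2 = 6.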